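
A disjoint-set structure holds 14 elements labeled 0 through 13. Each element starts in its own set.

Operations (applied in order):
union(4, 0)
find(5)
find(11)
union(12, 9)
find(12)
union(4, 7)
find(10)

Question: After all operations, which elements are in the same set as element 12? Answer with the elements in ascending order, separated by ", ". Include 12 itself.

Answer: 9, 12

Derivation:
Step 1: union(4, 0) -> merged; set of 4 now {0, 4}
Step 2: find(5) -> no change; set of 5 is {5}
Step 3: find(11) -> no change; set of 11 is {11}
Step 4: union(12, 9) -> merged; set of 12 now {9, 12}
Step 5: find(12) -> no change; set of 12 is {9, 12}
Step 6: union(4, 7) -> merged; set of 4 now {0, 4, 7}
Step 7: find(10) -> no change; set of 10 is {10}
Component of 12: {9, 12}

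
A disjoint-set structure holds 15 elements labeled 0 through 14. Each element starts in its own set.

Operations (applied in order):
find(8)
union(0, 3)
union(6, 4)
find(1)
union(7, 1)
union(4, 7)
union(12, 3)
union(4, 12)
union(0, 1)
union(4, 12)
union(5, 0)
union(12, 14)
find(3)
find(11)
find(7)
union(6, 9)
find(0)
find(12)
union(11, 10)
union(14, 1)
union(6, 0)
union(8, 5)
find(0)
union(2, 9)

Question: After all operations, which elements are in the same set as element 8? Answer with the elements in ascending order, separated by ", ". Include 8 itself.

Step 1: find(8) -> no change; set of 8 is {8}
Step 2: union(0, 3) -> merged; set of 0 now {0, 3}
Step 3: union(6, 4) -> merged; set of 6 now {4, 6}
Step 4: find(1) -> no change; set of 1 is {1}
Step 5: union(7, 1) -> merged; set of 7 now {1, 7}
Step 6: union(4, 7) -> merged; set of 4 now {1, 4, 6, 7}
Step 7: union(12, 3) -> merged; set of 12 now {0, 3, 12}
Step 8: union(4, 12) -> merged; set of 4 now {0, 1, 3, 4, 6, 7, 12}
Step 9: union(0, 1) -> already same set; set of 0 now {0, 1, 3, 4, 6, 7, 12}
Step 10: union(4, 12) -> already same set; set of 4 now {0, 1, 3, 4, 6, 7, 12}
Step 11: union(5, 0) -> merged; set of 5 now {0, 1, 3, 4, 5, 6, 7, 12}
Step 12: union(12, 14) -> merged; set of 12 now {0, 1, 3, 4, 5, 6, 7, 12, 14}
Step 13: find(3) -> no change; set of 3 is {0, 1, 3, 4, 5, 6, 7, 12, 14}
Step 14: find(11) -> no change; set of 11 is {11}
Step 15: find(7) -> no change; set of 7 is {0, 1, 3, 4, 5, 6, 7, 12, 14}
Step 16: union(6, 9) -> merged; set of 6 now {0, 1, 3, 4, 5, 6, 7, 9, 12, 14}
Step 17: find(0) -> no change; set of 0 is {0, 1, 3, 4, 5, 6, 7, 9, 12, 14}
Step 18: find(12) -> no change; set of 12 is {0, 1, 3, 4, 5, 6, 7, 9, 12, 14}
Step 19: union(11, 10) -> merged; set of 11 now {10, 11}
Step 20: union(14, 1) -> already same set; set of 14 now {0, 1, 3, 4, 5, 6, 7, 9, 12, 14}
Step 21: union(6, 0) -> already same set; set of 6 now {0, 1, 3, 4, 5, 6, 7, 9, 12, 14}
Step 22: union(8, 5) -> merged; set of 8 now {0, 1, 3, 4, 5, 6, 7, 8, 9, 12, 14}
Step 23: find(0) -> no change; set of 0 is {0, 1, 3, 4, 5, 6, 7, 8, 9, 12, 14}
Step 24: union(2, 9) -> merged; set of 2 now {0, 1, 2, 3, 4, 5, 6, 7, 8, 9, 12, 14}
Component of 8: {0, 1, 2, 3, 4, 5, 6, 7, 8, 9, 12, 14}

Answer: 0, 1, 2, 3, 4, 5, 6, 7, 8, 9, 12, 14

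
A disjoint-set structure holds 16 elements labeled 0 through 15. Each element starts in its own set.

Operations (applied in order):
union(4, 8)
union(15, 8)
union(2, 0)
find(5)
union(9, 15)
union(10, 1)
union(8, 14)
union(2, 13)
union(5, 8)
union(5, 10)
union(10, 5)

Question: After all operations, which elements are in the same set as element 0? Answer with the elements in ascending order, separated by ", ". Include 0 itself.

Answer: 0, 2, 13

Derivation:
Step 1: union(4, 8) -> merged; set of 4 now {4, 8}
Step 2: union(15, 8) -> merged; set of 15 now {4, 8, 15}
Step 3: union(2, 0) -> merged; set of 2 now {0, 2}
Step 4: find(5) -> no change; set of 5 is {5}
Step 5: union(9, 15) -> merged; set of 9 now {4, 8, 9, 15}
Step 6: union(10, 1) -> merged; set of 10 now {1, 10}
Step 7: union(8, 14) -> merged; set of 8 now {4, 8, 9, 14, 15}
Step 8: union(2, 13) -> merged; set of 2 now {0, 2, 13}
Step 9: union(5, 8) -> merged; set of 5 now {4, 5, 8, 9, 14, 15}
Step 10: union(5, 10) -> merged; set of 5 now {1, 4, 5, 8, 9, 10, 14, 15}
Step 11: union(10, 5) -> already same set; set of 10 now {1, 4, 5, 8, 9, 10, 14, 15}
Component of 0: {0, 2, 13}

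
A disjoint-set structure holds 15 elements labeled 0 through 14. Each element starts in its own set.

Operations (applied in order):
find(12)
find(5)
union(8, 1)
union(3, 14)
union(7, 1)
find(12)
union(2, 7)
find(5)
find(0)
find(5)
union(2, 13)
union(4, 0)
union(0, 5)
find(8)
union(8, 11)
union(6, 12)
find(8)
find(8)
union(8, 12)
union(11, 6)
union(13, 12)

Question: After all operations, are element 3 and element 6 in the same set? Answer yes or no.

Step 1: find(12) -> no change; set of 12 is {12}
Step 2: find(5) -> no change; set of 5 is {5}
Step 3: union(8, 1) -> merged; set of 8 now {1, 8}
Step 4: union(3, 14) -> merged; set of 3 now {3, 14}
Step 5: union(7, 1) -> merged; set of 7 now {1, 7, 8}
Step 6: find(12) -> no change; set of 12 is {12}
Step 7: union(2, 7) -> merged; set of 2 now {1, 2, 7, 8}
Step 8: find(5) -> no change; set of 5 is {5}
Step 9: find(0) -> no change; set of 0 is {0}
Step 10: find(5) -> no change; set of 5 is {5}
Step 11: union(2, 13) -> merged; set of 2 now {1, 2, 7, 8, 13}
Step 12: union(4, 0) -> merged; set of 4 now {0, 4}
Step 13: union(0, 5) -> merged; set of 0 now {0, 4, 5}
Step 14: find(8) -> no change; set of 8 is {1, 2, 7, 8, 13}
Step 15: union(8, 11) -> merged; set of 8 now {1, 2, 7, 8, 11, 13}
Step 16: union(6, 12) -> merged; set of 6 now {6, 12}
Step 17: find(8) -> no change; set of 8 is {1, 2, 7, 8, 11, 13}
Step 18: find(8) -> no change; set of 8 is {1, 2, 7, 8, 11, 13}
Step 19: union(8, 12) -> merged; set of 8 now {1, 2, 6, 7, 8, 11, 12, 13}
Step 20: union(11, 6) -> already same set; set of 11 now {1, 2, 6, 7, 8, 11, 12, 13}
Step 21: union(13, 12) -> already same set; set of 13 now {1, 2, 6, 7, 8, 11, 12, 13}
Set of 3: {3, 14}; 6 is not a member.

Answer: no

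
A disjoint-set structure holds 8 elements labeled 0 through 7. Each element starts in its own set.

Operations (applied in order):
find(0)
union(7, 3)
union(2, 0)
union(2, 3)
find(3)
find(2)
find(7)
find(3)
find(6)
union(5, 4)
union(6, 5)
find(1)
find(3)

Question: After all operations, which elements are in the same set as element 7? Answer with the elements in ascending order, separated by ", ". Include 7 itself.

Step 1: find(0) -> no change; set of 0 is {0}
Step 2: union(7, 3) -> merged; set of 7 now {3, 7}
Step 3: union(2, 0) -> merged; set of 2 now {0, 2}
Step 4: union(2, 3) -> merged; set of 2 now {0, 2, 3, 7}
Step 5: find(3) -> no change; set of 3 is {0, 2, 3, 7}
Step 6: find(2) -> no change; set of 2 is {0, 2, 3, 7}
Step 7: find(7) -> no change; set of 7 is {0, 2, 3, 7}
Step 8: find(3) -> no change; set of 3 is {0, 2, 3, 7}
Step 9: find(6) -> no change; set of 6 is {6}
Step 10: union(5, 4) -> merged; set of 5 now {4, 5}
Step 11: union(6, 5) -> merged; set of 6 now {4, 5, 6}
Step 12: find(1) -> no change; set of 1 is {1}
Step 13: find(3) -> no change; set of 3 is {0, 2, 3, 7}
Component of 7: {0, 2, 3, 7}

Answer: 0, 2, 3, 7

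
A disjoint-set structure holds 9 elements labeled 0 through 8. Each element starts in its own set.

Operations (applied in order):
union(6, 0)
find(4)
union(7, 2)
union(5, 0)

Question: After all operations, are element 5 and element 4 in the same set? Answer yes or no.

Step 1: union(6, 0) -> merged; set of 6 now {0, 6}
Step 2: find(4) -> no change; set of 4 is {4}
Step 3: union(7, 2) -> merged; set of 7 now {2, 7}
Step 4: union(5, 0) -> merged; set of 5 now {0, 5, 6}
Set of 5: {0, 5, 6}; 4 is not a member.

Answer: no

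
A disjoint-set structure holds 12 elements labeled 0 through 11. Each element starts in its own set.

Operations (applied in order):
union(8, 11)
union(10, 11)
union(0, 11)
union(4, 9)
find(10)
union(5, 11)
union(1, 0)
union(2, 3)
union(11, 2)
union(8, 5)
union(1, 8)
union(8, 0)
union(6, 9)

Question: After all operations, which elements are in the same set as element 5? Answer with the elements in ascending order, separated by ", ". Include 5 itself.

Answer: 0, 1, 2, 3, 5, 8, 10, 11

Derivation:
Step 1: union(8, 11) -> merged; set of 8 now {8, 11}
Step 2: union(10, 11) -> merged; set of 10 now {8, 10, 11}
Step 3: union(0, 11) -> merged; set of 0 now {0, 8, 10, 11}
Step 4: union(4, 9) -> merged; set of 4 now {4, 9}
Step 5: find(10) -> no change; set of 10 is {0, 8, 10, 11}
Step 6: union(5, 11) -> merged; set of 5 now {0, 5, 8, 10, 11}
Step 7: union(1, 0) -> merged; set of 1 now {0, 1, 5, 8, 10, 11}
Step 8: union(2, 3) -> merged; set of 2 now {2, 3}
Step 9: union(11, 2) -> merged; set of 11 now {0, 1, 2, 3, 5, 8, 10, 11}
Step 10: union(8, 5) -> already same set; set of 8 now {0, 1, 2, 3, 5, 8, 10, 11}
Step 11: union(1, 8) -> already same set; set of 1 now {0, 1, 2, 3, 5, 8, 10, 11}
Step 12: union(8, 0) -> already same set; set of 8 now {0, 1, 2, 3, 5, 8, 10, 11}
Step 13: union(6, 9) -> merged; set of 6 now {4, 6, 9}
Component of 5: {0, 1, 2, 3, 5, 8, 10, 11}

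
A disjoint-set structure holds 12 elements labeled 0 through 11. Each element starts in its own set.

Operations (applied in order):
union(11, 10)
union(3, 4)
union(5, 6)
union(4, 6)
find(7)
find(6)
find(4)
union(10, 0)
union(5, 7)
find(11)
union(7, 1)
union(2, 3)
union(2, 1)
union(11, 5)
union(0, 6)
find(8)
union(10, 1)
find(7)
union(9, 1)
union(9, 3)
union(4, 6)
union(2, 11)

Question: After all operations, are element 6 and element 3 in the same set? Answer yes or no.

Answer: yes

Derivation:
Step 1: union(11, 10) -> merged; set of 11 now {10, 11}
Step 2: union(3, 4) -> merged; set of 3 now {3, 4}
Step 3: union(5, 6) -> merged; set of 5 now {5, 6}
Step 4: union(4, 6) -> merged; set of 4 now {3, 4, 5, 6}
Step 5: find(7) -> no change; set of 7 is {7}
Step 6: find(6) -> no change; set of 6 is {3, 4, 5, 6}
Step 7: find(4) -> no change; set of 4 is {3, 4, 5, 6}
Step 8: union(10, 0) -> merged; set of 10 now {0, 10, 11}
Step 9: union(5, 7) -> merged; set of 5 now {3, 4, 5, 6, 7}
Step 10: find(11) -> no change; set of 11 is {0, 10, 11}
Step 11: union(7, 1) -> merged; set of 7 now {1, 3, 4, 5, 6, 7}
Step 12: union(2, 3) -> merged; set of 2 now {1, 2, 3, 4, 5, 6, 7}
Step 13: union(2, 1) -> already same set; set of 2 now {1, 2, 3, 4, 5, 6, 7}
Step 14: union(11, 5) -> merged; set of 11 now {0, 1, 2, 3, 4, 5, 6, 7, 10, 11}
Step 15: union(0, 6) -> already same set; set of 0 now {0, 1, 2, 3, 4, 5, 6, 7, 10, 11}
Step 16: find(8) -> no change; set of 8 is {8}
Step 17: union(10, 1) -> already same set; set of 10 now {0, 1, 2, 3, 4, 5, 6, 7, 10, 11}
Step 18: find(7) -> no change; set of 7 is {0, 1, 2, 3, 4, 5, 6, 7, 10, 11}
Step 19: union(9, 1) -> merged; set of 9 now {0, 1, 2, 3, 4, 5, 6, 7, 9, 10, 11}
Step 20: union(9, 3) -> already same set; set of 9 now {0, 1, 2, 3, 4, 5, 6, 7, 9, 10, 11}
Step 21: union(4, 6) -> already same set; set of 4 now {0, 1, 2, 3, 4, 5, 6, 7, 9, 10, 11}
Step 22: union(2, 11) -> already same set; set of 2 now {0, 1, 2, 3, 4, 5, 6, 7, 9, 10, 11}
Set of 6: {0, 1, 2, 3, 4, 5, 6, 7, 9, 10, 11}; 3 is a member.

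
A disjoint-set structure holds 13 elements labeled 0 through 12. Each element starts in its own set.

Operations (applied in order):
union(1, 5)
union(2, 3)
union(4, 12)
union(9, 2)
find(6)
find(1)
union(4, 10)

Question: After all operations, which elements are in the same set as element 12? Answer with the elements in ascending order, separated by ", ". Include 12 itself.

Answer: 4, 10, 12

Derivation:
Step 1: union(1, 5) -> merged; set of 1 now {1, 5}
Step 2: union(2, 3) -> merged; set of 2 now {2, 3}
Step 3: union(4, 12) -> merged; set of 4 now {4, 12}
Step 4: union(9, 2) -> merged; set of 9 now {2, 3, 9}
Step 5: find(6) -> no change; set of 6 is {6}
Step 6: find(1) -> no change; set of 1 is {1, 5}
Step 7: union(4, 10) -> merged; set of 4 now {4, 10, 12}
Component of 12: {4, 10, 12}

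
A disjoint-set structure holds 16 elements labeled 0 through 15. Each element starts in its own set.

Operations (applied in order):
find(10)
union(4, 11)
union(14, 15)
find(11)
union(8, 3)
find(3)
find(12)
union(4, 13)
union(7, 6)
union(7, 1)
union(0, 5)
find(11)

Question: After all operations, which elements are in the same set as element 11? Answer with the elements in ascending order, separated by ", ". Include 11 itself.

Answer: 4, 11, 13

Derivation:
Step 1: find(10) -> no change; set of 10 is {10}
Step 2: union(4, 11) -> merged; set of 4 now {4, 11}
Step 3: union(14, 15) -> merged; set of 14 now {14, 15}
Step 4: find(11) -> no change; set of 11 is {4, 11}
Step 5: union(8, 3) -> merged; set of 8 now {3, 8}
Step 6: find(3) -> no change; set of 3 is {3, 8}
Step 7: find(12) -> no change; set of 12 is {12}
Step 8: union(4, 13) -> merged; set of 4 now {4, 11, 13}
Step 9: union(7, 6) -> merged; set of 7 now {6, 7}
Step 10: union(7, 1) -> merged; set of 7 now {1, 6, 7}
Step 11: union(0, 5) -> merged; set of 0 now {0, 5}
Step 12: find(11) -> no change; set of 11 is {4, 11, 13}
Component of 11: {4, 11, 13}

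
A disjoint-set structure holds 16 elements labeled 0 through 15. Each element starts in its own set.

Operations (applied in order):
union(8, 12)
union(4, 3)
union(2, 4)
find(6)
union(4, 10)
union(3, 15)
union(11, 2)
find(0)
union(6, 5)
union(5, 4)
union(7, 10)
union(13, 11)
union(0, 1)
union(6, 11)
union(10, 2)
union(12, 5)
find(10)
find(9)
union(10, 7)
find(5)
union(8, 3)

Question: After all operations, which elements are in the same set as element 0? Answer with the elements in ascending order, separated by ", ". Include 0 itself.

Answer: 0, 1

Derivation:
Step 1: union(8, 12) -> merged; set of 8 now {8, 12}
Step 2: union(4, 3) -> merged; set of 4 now {3, 4}
Step 3: union(2, 4) -> merged; set of 2 now {2, 3, 4}
Step 4: find(6) -> no change; set of 6 is {6}
Step 5: union(4, 10) -> merged; set of 4 now {2, 3, 4, 10}
Step 6: union(3, 15) -> merged; set of 3 now {2, 3, 4, 10, 15}
Step 7: union(11, 2) -> merged; set of 11 now {2, 3, 4, 10, 11, 15}
Step 8: find(0) -> no change; set of 0 is {0}
Step 9: union(6, 5) -> merged; set of 6 now {5, 6}
Step 10: union(5, 4) -> merged; set of 5 now {2, 3, 4, 5, 6, 10, 11, 15}
Step 11: union(7, 10) -> merged; set of 7 now {2, 3, 4, 5, 6, 7, 10, 11, 15}
Step 12: union(13, 11) -> merged; set of 13 now {2, 3, 4, 5, 6, 7, 10, 11, 13, 15}
Step 13: union(0, 1) -> merged; set of 0 now {0, 1}
Step 14: union(6, 11) -> already same set; set of 6 now {2, 3, 4, 5, 6, 7, 10, 11, 13, 15}
Step 15: union(10, 2) -> already same set; set of 10 now {2, 3, 4, 5, 6, 7, 10, 11, 13, 15}
Step 16: union(12, 5) -> merged; set of 12 now {2, 3, 4, 5, 6, 7, 8, 10, 11, 12, 13, 15}
Step 17: find(10) -> no change; set of 10 is {2, 3, 4, 5, 6, 7, 8, 10, 11, 12, 13, 15}
Step 18: find(9) -> no change; set of 9 is {9}
Step 19: union(10, 7) -> already same set; set of 10 now {2, 3, 4, 5, 6, 7, 8, 10, 11, 12, 13, 15}
Step 20: find(5) -> no change; set of 5 is {2, 3, 4, 5, 6, 7, 8, 10, 11, 12, 13, 15}
Step 21: union(8, 3) -> already same set; set of 8 now {2, 3, 4, 5, 6, 7, 8, 10, 11, 12, 13, 15}
Component of 0: {0, 1}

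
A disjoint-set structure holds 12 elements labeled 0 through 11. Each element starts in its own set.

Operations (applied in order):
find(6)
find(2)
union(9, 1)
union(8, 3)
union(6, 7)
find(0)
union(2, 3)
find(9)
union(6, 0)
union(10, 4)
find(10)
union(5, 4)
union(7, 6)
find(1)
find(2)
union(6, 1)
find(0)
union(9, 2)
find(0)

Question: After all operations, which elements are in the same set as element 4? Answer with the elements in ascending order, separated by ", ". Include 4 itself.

Answer: 4, 5, 10

Derivation:
Step 1: find(6) -> no change; set of 6 is {6}
Step 2: find(2) -> no change; set of 2 is {2}
Step 3: union(9, 1) -> merged; set of 9 now {1, 9}
Step 4: union(8, 3) -> merged; set of 8 now {3, 8}
Step 5: union(6, 7) -> merged; set of 6 now {6, 7}
Step 6: find(0) -> no change; set of 0 is {0}
Step 7: union(2, 3) -> merged; set of 2 now {2, 3, 8}
Step 8: find(9) -> no change; set of 9 is {1, 9}
Step 9: union(6, 0) -> merged; set of 6 now {0, 6, 7}
Step 10: union(10, 4) -> merged; set of 10 now {4, 10}
Step 11: find(10) -> no change; set of 10 is {4, 10}
Step 12: union(5, 4) -> merged; set of 5 now {4, 5, 10}
Step 13: union(7, 6) -> already same set; set of 7 now {0, 6, 7}
Step 14: find(1) -> no change; set of 1 is {1, 9}
Step 15: find(2) -> no change; set of 2 is {2, 3, 8}
Step 16: union(6, 1) -> merged; set of 6 now {0, 1, 6, 7, 9}
Step 17: find(0) -> no change; set of 0 is {0, 1, 6, 7, 9}
Step 18: union(9, 2) -> merged; set of 9 now {0, 1, 2, 3, 6, 7, 8, 9}
Step 19: find(0) -> no change; set of 0 is {0, 1, 2, 3, 6, 7, 8, 9}
Component of 4: {4, 5, 10}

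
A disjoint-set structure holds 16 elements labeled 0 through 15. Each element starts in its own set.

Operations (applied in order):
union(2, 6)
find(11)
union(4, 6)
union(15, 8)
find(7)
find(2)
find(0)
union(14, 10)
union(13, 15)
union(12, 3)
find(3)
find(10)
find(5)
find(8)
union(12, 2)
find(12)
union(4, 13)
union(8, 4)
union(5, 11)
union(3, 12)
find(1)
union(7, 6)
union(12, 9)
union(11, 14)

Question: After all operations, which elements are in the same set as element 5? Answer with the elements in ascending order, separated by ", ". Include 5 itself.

Step 1: union(2, 6) -> merged; set of 2 now {2, 6}
Step 2: find(11) -> no change; set of 11 is {11}
Step 3: union(4, 6) -> merged; set of 4 now {2, 4, 6}
Step 4: union(15, 8) -> merged; set of 15 now {8, 15}
Step 5: find(7) -> no change; set of 7 is {7}
Step 6: find(2) -> no change; set of 2 is {2, 4, 6}
Step 7: find(0) -> no change; set of 0 is {0}
Step 8: union(14, 10) -> merged; set of 14 now {10, 14}
Step 9: union(13, 15) -> merged; set of 13 now {8, 13, 15}
Step 10: union(12, 3) -> merged; set of 12 now {3, 12}
Step 11: find(3) -> no change; set of 3 is {3, 12}
Step 12: find(10) -> no change; set of 10 is {10, 14}
Step 13: find(5) -> no change; set of 5 is {5}
Step 14: find(8) -> no change; set of 8 is {8, 13, 15}
Step 15: union(12, 2) -> merged; set of 12 now {2, 3, 4, 6, 12}
Step 16: find(12) -> no change; set of 12 is {2, 3, 4, 6, 12}
Step 17: union(4, 13) -> merged; set of 4 now {2, 3, 4, 6, 8, 12, 13, 15}
Step 18: union(8, 4) -> already same set; set of 8 now {2, 3, 4, 6, 8, 12, 13, 15}
Step 19: union(5, 11) -> merged; set of 5 now {5, 11}
Step 20: union(3, 12) -> already same set; set of 3 now {2, 3, 4, 6, 8, 12, 13, 15}
Step 21: find(1) -> no change; set of 1 is {1}
Step 22: union(7, 6) -> merged; set of 7 now {2, 3, 4, 6, 7, 8, 12, 13, 15}
Step 23: union(12, 9) -> merged; set of 12 now {2, 3, 4, 6, 7, 8, 9, 12, 13, 15}
Step 24: union(11, 14) -> merged; set of 11 now {5, 10, 11, 14}
Component of 5: {5, 10, 11, 14}

Answer: 5, 10, 11, 14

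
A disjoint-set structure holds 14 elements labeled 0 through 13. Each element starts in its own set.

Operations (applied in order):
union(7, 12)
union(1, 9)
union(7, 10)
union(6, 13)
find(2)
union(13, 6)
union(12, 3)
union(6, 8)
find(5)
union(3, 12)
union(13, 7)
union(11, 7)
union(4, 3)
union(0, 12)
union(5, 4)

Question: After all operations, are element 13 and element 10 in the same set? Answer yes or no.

Answer: yes

Derivation:
Step 1: union(7, 12) -> merged; set of 7 now {7, 12}
Step 2: union(1, 9) -> merged; set of 1 now {1, 9}
Step 3: union(7, 10) -> merged; set of 7 now {7, 10, 12}
Step 4: union(6, 13) -> merged; set of 6 now {6, 13}
Step 5: find(2) -> no change; set of 2 is {2}
Step 6: union(13, 6) -> already same set; set of 13 now {6, 13}
Step 7: union(12, 3) -> merged; set of 12 now {3, 7, 10, 12}
Step 8: union(6, 8) -> merged; set of 6 now {6, 8, 13}
Step 9: find(5) -> no change; set of 5 is {5}
Step 10: union(3, 12) -> already same set; set of 3 now {3, 7, 10, 12}
Step 11: union(13, 7) -> merged; set of 13 now {3, 6, 7, 8, 10, 12, 13}
Step 12: union(11, 7) -> merged; set of 11 now {3, 6, 7, 8, 10, 11, 12, 13}
Step 13: union(4, 3) -> merged; set of 4 now {3, 4, 6, 7, 8, 10, 11, 12, 13}
Step 14: union(0, 12) -> merged; set of 0 now {0, 3, 4, 6, 7, 8, 10, 11, 12, 13}
Step 15: union(5, 4) -> merged; set of 5 now {0, 3, 4, 5, 6, 7, 8, 10, 11, 12, 13}
Set of 13: {0, 3, 4, 5, 6, 7, 8, 10, 11, 12, 13}; 10 is a member.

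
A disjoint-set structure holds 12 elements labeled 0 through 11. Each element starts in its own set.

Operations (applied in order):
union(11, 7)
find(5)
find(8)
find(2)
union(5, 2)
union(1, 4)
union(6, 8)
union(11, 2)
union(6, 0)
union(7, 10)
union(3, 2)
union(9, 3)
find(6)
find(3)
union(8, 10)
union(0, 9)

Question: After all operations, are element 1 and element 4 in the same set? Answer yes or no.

Step 1: union(11, 7) -> merged; set of 11 now {7, 11}
Step 2: find(5) -> no change; set of 5 is {5}
Step 3: find(8) -> no change; set of 8 is {8}
Step 4: find(2) -> no change; set of 2 is {2}
Step 5: union(5, 2) -> merged; set of 5 now {2, 5}
Step 6: union(1, 4) -> merged; set of 1 now {1, 4}
Step 7: union(6, 8) -> merged; set of 6 now {6, 8}
Step 8: union(11, 2) -> merged; set of 11 now {2, 5, 7, 11}
Step 9: union(6, 0) -> merged; set of 6 now {0, 6, 8}
Step 10: union(7, 10) -> merged; set of 7 now {2, 5, 7, 10, 11}
Step 11: union(3, 2) -> merged; set of 3 now {2, 3, 5, 7, 10, 11}
Step 12: union(9, 3) -> merged; set of 9 now {2, 3, 5, 7, 9, 10, 11}
Step 13: find(6) -> no change; set of 6 is {0, 6, 8}
Step 14: find(3) -> no change; set of 3 is {2, 3, 5, 7, 9, 10, 11}
Step 15: union(8, 10) -> merged; set of 8 now {0, 2, 3, 5, 6, 7, 8, 9, 10, 11}
Step 16: union(0, 9) -> already same set; set of 0 now {0, 2, 3, 5, 6, 7, 8, 9, 10, 11}
Set of 1: {1, 4}; 4 is a member.

Answer: yes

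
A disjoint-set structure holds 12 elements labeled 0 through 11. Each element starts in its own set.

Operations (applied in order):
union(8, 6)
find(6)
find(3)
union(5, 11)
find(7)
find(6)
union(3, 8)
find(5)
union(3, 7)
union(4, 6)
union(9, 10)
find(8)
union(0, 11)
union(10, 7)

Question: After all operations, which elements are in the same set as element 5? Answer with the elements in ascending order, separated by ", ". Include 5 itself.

Step 1: union(8, 6) -> merged; set of 8 now {6, 8}
Step 2: find(6) -> no change; set of 6 is {6, 8}
Step 3: find(3) -> no change; set of 3 is {3}
Step 4: union(5, 11) -> merged; set of 5 now {5, 11}
Step 5: find(7) -> no change; set of 7 is {7}
Step 6: find(6) -> no change; set of 6 is {6, 8}
Step 7: union(3, 8) -> merged; set of 3 now {3, 6, 8}
Step 8: find(5) -> no change; set of 5 is {5, 11}
Step 9: union(3, 7) -> merged; set of 3 now {3, 6, 7, 8}
Step 10: union(4, 6) -> merged; set of 4 now {3, 4, 6, 7, 8}
Step 11: union(9, 10) -> merged; set of 9 now {9, 10}
Step 12: find(8) -> no change; set of 8 is {3, 4, 6, 7, 8}
Step 13: union(0, 11) -> merged; set of 0 now {0, 5, 11}
Step 14: union(10, 7) -> merged; set of 10 now {3, 4, 6, 7, 8, 9, 10}
Component of 5: {0, 5, 11}

Answer: 0, 5, 11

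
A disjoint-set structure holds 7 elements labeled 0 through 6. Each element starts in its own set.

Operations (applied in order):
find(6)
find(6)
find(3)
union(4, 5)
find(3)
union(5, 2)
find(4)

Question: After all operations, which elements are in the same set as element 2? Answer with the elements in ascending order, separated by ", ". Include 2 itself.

Step 1: find(6) -> no change; set of 6 is {6}
Step 2: find(6) -> no change; set of 6 is {6}
Step 3: find(3) -> no change; set of 3 is {3}
Step 4: union(4, 5) -> merged; set of 4 now {4, 5}
Step 5: find(3) -> no change; set of 3 is {3}
Step 6: union(5, 2) -> merged; set of 5 now {2, 4, 5}
Step 7: find(4) -> no change; set of 4 is {2, 4, 5}
Component of 2: {2, 4, 5}

Answer: 2, 4, 5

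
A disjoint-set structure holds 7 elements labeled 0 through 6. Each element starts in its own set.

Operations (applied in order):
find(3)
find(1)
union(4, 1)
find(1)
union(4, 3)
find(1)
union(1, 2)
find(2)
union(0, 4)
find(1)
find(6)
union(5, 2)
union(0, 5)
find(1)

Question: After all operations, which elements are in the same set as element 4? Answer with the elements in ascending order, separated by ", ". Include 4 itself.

Step 1: find(3) -> no change; set of 3 is {3}
Step 2: find(1) -> no change; set of 1 is {1}
Step 3: union(4, 1) -> merged; set of 4 now {1, 4}
Step 4: find(1) -> no change; set of 1 is {1, 4}
Step 5: union(4, 3) -> merged; set of 4 now {1, 3, 4}
Step 6: find(1) -> no change; set of 1 is {1, 3, 4}
Step 7: union(1, 2) -> merged; set of 1 now {1, 2, 3, 4}
Step 8: find(2) -> no change; set of 2 is {1, 2, 3, 4}
Step 9: union(0, 4) -> merged; set of 0 now {0, 1, 2, 3, 4}
Step 10: find(1) -> no change; set of 1 is {0, 1, 2, 3, 4}
Step 11: find(6) -> no change; set of 6 is {6}
Step 12: union(5, 2) -> merged; set of 5 now {0, 1, 2, 3, 4, 5}
Step 13: union(0, 5) -> already same set; set of 0 now {0, 1, 2, 3, 4, 5}
Step 14: find(1) -> no change; set of 1 is {0, 1, 2, 3, 4, 5}
Component of 4: {0, 1, 2, 3, 4, 5}

Answer: 0, 1, 2, 3, 4, 5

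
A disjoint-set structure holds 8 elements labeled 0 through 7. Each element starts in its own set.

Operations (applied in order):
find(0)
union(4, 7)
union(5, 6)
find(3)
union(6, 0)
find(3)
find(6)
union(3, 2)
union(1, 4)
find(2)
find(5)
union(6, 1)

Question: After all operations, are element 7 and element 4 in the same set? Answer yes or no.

Answer: yes

Derivation:
Step 1: find(0) -> no change; set of 0 is {0}
Step 2: union(4, 7) -> merged; set of 4 now {4, 7}
Step 3: union(5, 6) -> merged; set of 5 now {5, 6}
Step 4: find(3) -> no change; set of 3 is {3}
Step 5: union(6, 0) -> merged; set of 6 now {0, 5, 6}
Step 6: find(3) -> no change; set of 3 is {3}
Step 7: find(6) -> no change; set of 6 is {0, 5, 6}
Step 8: union(3, 2) -> merged; set of 3 now {2, 3}
Step 9: union(1, 4) -> merged; set of 1 now {1, 4, 7}
Step 10: find(2) -> no change; set of 2 is {2, 3}
Step 11: find(5) -> no change; set of 5 is {0, 5, 6}
Step 12: union(6, 1) -> merged; set of 6 now {0, 1, 4, 5, 6, 7}
Set of 7: {0, 1, 4, 5, 6, 7}; 4 is a member.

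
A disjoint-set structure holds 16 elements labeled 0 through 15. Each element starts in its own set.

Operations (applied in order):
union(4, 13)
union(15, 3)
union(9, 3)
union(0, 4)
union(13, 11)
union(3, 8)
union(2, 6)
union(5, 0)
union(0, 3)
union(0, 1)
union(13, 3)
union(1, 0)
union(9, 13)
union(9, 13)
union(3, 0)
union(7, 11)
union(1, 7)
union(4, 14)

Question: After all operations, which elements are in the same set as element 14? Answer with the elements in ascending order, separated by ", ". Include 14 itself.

Step 1: union(4, 13) -> merged; set of 4 now {4, 13}
Step 2: union(15, 3) -> merged; set of 15 now {3, 15}
Step 3: union(9, 3) -> merged; set of 9 now {3, 9, 15}
Step 4: union(0, 4) -> merged; set of 0 now {0, 4, 13}
Step 5: union(13, 11) -> merged; set of 13 now {0, 4, 11, 13}
Step 6: union(3, 8) -> merged; set of 3 now {3, 8, 9, 15}
Step 7: union(2, 6) -> merged; set of 2 now {2, 6}
Step 8: union(5, 0) -> merged; set of 5 now {0, 4, 5, 11, 13}
Step 9: union(0, 3) -> merged; set of 0 now {0, 3, 4, 5, 8, 9, 11, 13, 15}
Step 10: union(0, 1) -> merged; set of 0 now {0, 1, 3, 4, 5, 8, 9, 11, 13, 15}
Step 11: union(13, 3) -> already same set; set of 13 now {0, 1, 3, 4, 5, 8, 9, 11, 13, 15}
Step 12: union(1, 0) -> already same set; set of 1 now {0, 1, 3, 4, 5, 8, 9, 11, 13, 15}
Step 13: union(9, 13) -> already same set; set of 9 now {0, 1, 3, 4, 5, 8, 9, 11, 13, 15}
Step 14: union(9, 13) -> already same set; set of 9 now {0, 1, 3, 4, 5, 8, 9, 11, 13, 15}
Step 15: union(3, 0) -> already same set; set of 3 now {0, 1, 3, 4, 5, 8, 9, 11, 13, 15}
Step 16: union(7, 11) -> merged; set of 7 now {0, 1, 3, 4, 5, 7, 8, 9, 11, 13, 15}
Step 17: union(1, 7) -> already same set; set of 1 now {0, 1, 3, 4, 5, 7, 8, 9, 11, 13, 15}
Step 18: union(4, 14) -> merged; set of 4 now {0, 1, 3, 4, 5, 7, 8, 9, 11, 13, 14, 15}
Component of 14: {0, 1, 3, 4, 5, 7, 8, 9, 11, 13, 14, 15}

Answer: 0, 1, 3, 4, 5, 7, 8, 9, 11, 13, 14, 15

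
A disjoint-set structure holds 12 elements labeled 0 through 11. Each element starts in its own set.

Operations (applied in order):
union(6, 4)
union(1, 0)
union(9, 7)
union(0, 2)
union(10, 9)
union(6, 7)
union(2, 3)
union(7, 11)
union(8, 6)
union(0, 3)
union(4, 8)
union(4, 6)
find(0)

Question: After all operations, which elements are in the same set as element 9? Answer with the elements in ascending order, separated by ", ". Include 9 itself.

Answer: 4, 6, 7, 8, 9, 10, 11

Derivation:
Step 1: union(6, 4) -> merged; set of 6 now {4, 6}
Step 2: union(1, 0) -> merged; set of 1 now {0, 1}
Step 3: union(9, 7) -> merged; set of 9 now {7, 9}
Step 4: union(0, 2) -> merged; set of 0 now {0, 1, 2}
Step 5: union(10, 9) -> merged; set of 10 now {7, 9, 10}
Step 6: union(6, 7) -> merged; set of 6 now {4, 6, 7, 9, 10}
Step 7: union(2, 3) -> merged; set of 2 now {0, 1, 2, 3}
Step 8: union(7, 11) -> merged; set of 7 now {4, 6, 7, 9, 10, 11}
Step 9: union(8, 6) -> merged; set of 8 now {4, 6, 7, 8, 9, 10, 11}
Step 10: union(0, 3) -> already same set; set of 0 now {0, 1, 2, 3}
Step 11: union(4, 8) -> already same set; set of 4 now {4, 6, 7, 8, 9, 10, 11}
Step 12: union(4, 6) -> already same set; set of 4 now {4, 6, 7, 8, 9, 10, 11}
Step 13: find(0) -> no change; set of 0 is {0, 1, 2, 3}
Component of 9: {4, 6, 7, 8, 9, 10, 11}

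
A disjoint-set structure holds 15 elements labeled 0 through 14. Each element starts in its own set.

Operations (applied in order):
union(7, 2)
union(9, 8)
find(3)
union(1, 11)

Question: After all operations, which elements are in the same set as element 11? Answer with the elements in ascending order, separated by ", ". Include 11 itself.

Step 1: union(7, 2) -> merged; set of 7 now {2, 7}
Step 2: union(9, 8) -> merged; set of 9 now {8, 9}
Step 3: find(3) -> no change; set of 3 is {3}
Step 4: union(1, 11) -> merged; set of 1 now {1, 11}
Component of 11: {1, 11}

Answer: 1, 11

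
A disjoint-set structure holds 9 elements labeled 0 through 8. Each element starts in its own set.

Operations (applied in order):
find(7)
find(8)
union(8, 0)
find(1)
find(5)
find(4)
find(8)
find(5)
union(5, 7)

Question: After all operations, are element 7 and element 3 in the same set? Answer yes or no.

Step 1: find(7) -> no change; set of 7 is {7}
Step 2: find(8) -> no change; set of 8 is {8}
Step 3: union(8, 0) -> merged; set of 8 now {0, 8}
Step 4: find(1) -> no change; set of 1 is {1}
Step 5: find(5) -> no change; set of 5 is {5}
Step 6: find(4) -> no change; set of 4 is {4}
Step 7: find(8) -> no change; set of 8 is {0, 8}
Step 8: find(5) -> no change; set of 5 is {5}
Step 9: union(5, 7) -> merged; set of 5 now {5, 7}
Set of 7: {5, 7}; 3 is not a member.

Answer: no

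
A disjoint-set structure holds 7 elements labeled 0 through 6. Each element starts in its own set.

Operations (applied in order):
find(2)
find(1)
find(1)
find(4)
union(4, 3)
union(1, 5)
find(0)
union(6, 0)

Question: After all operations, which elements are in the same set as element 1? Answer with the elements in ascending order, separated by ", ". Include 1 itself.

Answer: 1, 5

Derivation:
Step 1: find(2) -> no change; set of 2 is {2}
Step 2: find(1) -> no change; set of 1 is {1}
Step 3: find(1) -> no change; set of 1 is {1}
Step 4: find(4) -> no change; set of 4 is {4}
Step 5: union(4, 3) -> merged; set of 4 now {3, 4}
Step 6: union(1, 5) -> merged; set of 1 now {1, 5}
Step 7: find(0) -> no change; set of 0 is {0}
Step 8: union(6, 0) -> merged; set of 6 now {0, 6}
Component of 1: {1, 5}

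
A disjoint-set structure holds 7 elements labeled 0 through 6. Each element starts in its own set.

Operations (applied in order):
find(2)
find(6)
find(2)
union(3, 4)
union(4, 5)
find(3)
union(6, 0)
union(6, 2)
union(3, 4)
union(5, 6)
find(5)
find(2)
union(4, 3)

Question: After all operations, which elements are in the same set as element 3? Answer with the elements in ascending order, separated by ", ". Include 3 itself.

Answer: 0, 2, 3, 4, 5, 6

Derivation:
Step 1: find(2) -> no change; set of 2 is {2}
Step 2: find(6) -> no change; set of 6 is {6}
Step 3: find(2) -> no change; set of 2 is {2}
Step 4: union(3, 4) -> merged; set of 3 now {3, 4}
Step 5: union(4, 5) -> merged; set of 4 now {3, 4, 5}
Step 6: find(3) -> no change; set of 3 is {3, 4, 5}
Step 7: union(6, 0) -> merged; set of 6 now {0, 6}
Step 8: union(6, 2) -> merged; set of 6 now {0, 2, 6}
Step 9: union(3, 4) -> already same set; set of 3 now {3, 4, 5}
Step 10: union(5, 6) -> merged; set of 5 now {0, 2, 3, 4, 5, 6}
Step 11: find(5) -> no change; set of 5 is {0, 2, 3, 4, 5, 6}
Step 12: find(2) -> no change; set of 2 is {0, 2, 3, 4, 5, 6}
Step 13: union(4, 3) -> already same set; set of 4 now {0, 2, 3, 4, 5, 6}
Component of 3: {0, 2, 3, 4, 5, 6}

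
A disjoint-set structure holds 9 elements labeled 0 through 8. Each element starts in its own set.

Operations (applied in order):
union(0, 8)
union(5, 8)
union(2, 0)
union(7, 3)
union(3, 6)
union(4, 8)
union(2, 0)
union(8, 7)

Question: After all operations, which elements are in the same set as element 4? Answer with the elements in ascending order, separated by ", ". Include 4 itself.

Step 1: union(0, 8) -> merged; set of 0 now {0, 8}
Step 2: union(5, 8) -> merged; set of 5 now {0, 5, 8}
Step 3: union(2, 0) -> merged; set of 2 now {0, 2, 5, 8}
Step 4: union(7, 3) -> merged; set of 7 now {3, 7}
Step 5: union(3, 6) -> merged; set of 3 now {3, 6, 7}
Step 6: union(4, 8) -> merged; set of 4 now {0, 2, 4, 5, 8}
Step 7: union(2, 0) -> already same set; set of 2 now {0, 2, 4, 5, 8}
Step 8: union(8, 7) -> merged; set of 8 now {0, 2, 3, 4, 5, 6, 7, 8}
Component of 4: {0, 2, 3, 4, 5, 6, 7, 8}

Answer: 0, 2, 3, 4, 5, 6, 7, 8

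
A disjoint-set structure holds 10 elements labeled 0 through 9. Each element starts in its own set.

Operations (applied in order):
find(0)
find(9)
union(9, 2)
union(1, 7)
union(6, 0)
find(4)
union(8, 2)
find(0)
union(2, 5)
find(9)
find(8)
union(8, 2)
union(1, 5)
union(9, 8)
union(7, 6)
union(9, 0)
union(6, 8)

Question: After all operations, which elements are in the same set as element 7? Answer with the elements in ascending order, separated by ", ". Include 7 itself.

Answer: 0, 1, 2, 5, 6, 7, 8, 9

Derivation:
Step 1: find(0) -> no change; set of 0 is {0}
Step 2: find(9) -> no change; set of 9 is {9}
Step 3: union(9, 2) -> merged; set of 9 now {2, 9}
Step 4: union(1, 7) -> merged; set of 1 now {1, 7}
Step 5: union(6, 0) -> merged; set of 6 now {0, 6}
Step 6: find(4) -> no change; set of 4 is {4}
Step 7: union(8, 2) -> merged; set of 8 now {2, 8, 9}
Step 8: find(0) -> no change; set of 0 is {0, 6}
Step 9: union(2, 5) -> merged; set of 2 now {2, 5, 8, 9}
Step 10: find(9) -> no change; set of 9 is {2, 5, 8, 9}
Step 11: find(8) -> no change; set of 8 is {2, 5, 8, 9}
Step 12: union(8, 2) -> already same set; set of 8 now {2, 5, 8, 9}
Step 13: union(1, 5) -> merged; set of 1 now {1, 2, 5, 7, 8, 9}
Step 14: union(9, 8) -> already same set; set of 9 now {1, 2, 5, 7, 8, 9}
Step 15: union(7, 6) -> merged; set of 7 now {0, 1, 2, 5, 6, 7, 8, 9}
Step 16: union(9, 0) -> already same set; set of 9 now {0, 1, 2, 5, 6, 7, 8, 9}
Step 17: union(6, 8) -> already same set; set of 6 now {0, 1, 2, 5, 6, 7, 8, 9}
Component of 7: {0, 1, 2, 5, 6, 7, 8, 9}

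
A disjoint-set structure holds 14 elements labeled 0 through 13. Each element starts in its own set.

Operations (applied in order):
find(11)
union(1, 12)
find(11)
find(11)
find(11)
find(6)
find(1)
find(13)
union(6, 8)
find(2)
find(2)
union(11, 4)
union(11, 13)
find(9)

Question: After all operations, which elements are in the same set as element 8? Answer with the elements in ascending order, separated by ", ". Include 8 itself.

Answer: 6, 8

Derivation:
Step 1: find(11) -> no change; set of 11 is {11}
Step 2: union(1, 12) -> merged; set of 1 now {1, 12}
Step 3: find(11) -> no change; set of 11 is {11}
Step 4: find(11) -> no change; set of 11 is {11}
Step 5: find(11) -> no change; set of 11 is {11}
Step 6: find(6) -> no change; set of 6 is {6}
Step 7: find(1) -> no change; set of 1 is {1, 12}
Step 8: find(13) -> no change; set of 13 is {13}
Step 9: union(6, 8) -> merged; set of 6 now {6, 8}
Step 10: find(2) -> no change; set of 2 is {2}
Step 11: find(2) -> no change; set of 2 is {2}
Step 12: union(11, 4) -> merged; set of 11 now {4, 11}
Step 13: union(11, 13) -> merged; set of 11 now {4, 11, 13}
Step 14: find(9) -> no change; set of 9 is {9}
Component of 8: {6, 8}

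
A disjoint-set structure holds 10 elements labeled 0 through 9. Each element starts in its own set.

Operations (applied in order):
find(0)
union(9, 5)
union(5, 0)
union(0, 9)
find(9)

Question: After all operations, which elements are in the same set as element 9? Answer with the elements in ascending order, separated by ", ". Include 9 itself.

Answer: 0, 5, 9

Derivation:
Step 1: find(0) -> no change; set of 0 is {0}
Step 2: union(9, 5) -> merged; set of 9 now {5, 9}
Step 3: union(5, 0) -> merged; set of 5 now {0, 5, 9}
Step 4: union(0, 9) -> already same set; set of 0 now {0, 5, 9}
Step 5: find(9) -> no change; set of 9 is {0, 5, 9}
Component of 9: {0, 5, 9}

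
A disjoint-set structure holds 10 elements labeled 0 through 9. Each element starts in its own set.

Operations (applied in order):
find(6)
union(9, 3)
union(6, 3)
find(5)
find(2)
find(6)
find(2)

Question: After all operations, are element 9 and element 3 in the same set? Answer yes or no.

Step 1: find(6) -> no change; set of 6 is {6}
Step 2: union(9, 3) -> merged; set of 9 now {3, 9}
Step 3: union(6, 3) -> merged; set of 6 now {3, 6, 9}
Step 4: find(5) -> no change; set of 5 is {5}
Step 5: find(2) -> no change; set of 2 is {2}
Step 6: find(6) -> no change; set of 6 is {3, 6, 9}
Step 7: find(2) -> no change; set of 2 is {2}
Set of 9: {3, 6, 9}; 3 is a member.

Answer: yes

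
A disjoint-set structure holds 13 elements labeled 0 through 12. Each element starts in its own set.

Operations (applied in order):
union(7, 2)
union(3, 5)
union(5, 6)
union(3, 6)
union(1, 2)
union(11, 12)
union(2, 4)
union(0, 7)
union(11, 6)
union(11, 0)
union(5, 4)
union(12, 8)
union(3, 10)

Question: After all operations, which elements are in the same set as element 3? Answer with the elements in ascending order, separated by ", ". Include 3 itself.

Step 1: union(7, 2) -> merged; set of 7 now {2, 7}
Step 2: union(3, 5) -> merged; set of 3 now {3, 5}
Step 3: union(5, 6) -> merged; set of 5 now {3, 5, 6}
Step 4: union(3, 6) -> already same set; set of 3 now {3, 5, 6}
Step 5: union(1, 2) -> merged; set of 1 now {1, 2, 7}
Step 6: union(11, 12) -> merged; set of 11 now {11, 12}
Step 7: union(2, 4) -> merged; set of 2 now {1, 2, 4, 7}
Step 8: union(0, 7) -> merged; set of 0 now {0, 1, 2, 4, 7}
Step 9: union(11, 6) -> merged; set of 11 now {3, 5, 6, 11, 12}
Step 10: union(11, 0) -> merged; set of 11 now {0, 1, 2, 3, 4, 5, 6, 7, 11, 12}
Step 11: union(5, 4) -> already same set; set of 5 now {0, 1, 2, 3, 4, 5, 6, 7, 11, 12}
Step 12: union(12, 8) -> merged; set of 12 now {0, 1, 2, 3, 4, 5, 6, 7, 8, 11, 12}
Step 13: union(3, 10) -> merged; set of 3 now {0, 1, 2, 3, 4, 5, 6, 7, 8, 10, 11, 12}
Component of 3: {0, 1, 2, 3, 4, 5, 6, 7, 8, 10, 11, 12}

Answer: 0, 1, 2, 3, 4, 5, 6, 7, 8, 10, 11, 12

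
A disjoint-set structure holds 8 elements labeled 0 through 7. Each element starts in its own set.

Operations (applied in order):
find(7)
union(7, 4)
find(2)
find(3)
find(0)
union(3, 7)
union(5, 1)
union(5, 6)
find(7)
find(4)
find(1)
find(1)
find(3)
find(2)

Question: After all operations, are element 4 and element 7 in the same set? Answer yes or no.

Answer: yes

Derivation:
Step 1: find(7) -> no change; set of 7 is {7}
Step 2: union(7, 4) -> merged; set of 7 now {4, 7}
Step 3: find(2) -> no change; set of 2 is {2}
Step 4: find(3) -> no change; set of 3 is {3}
Step 5: find(0) -> no change; set of 0 is {0}
Step 6: union(3, 7) -> merged; set of 3 now {3, 4, 7}
Step 7: union(5, 1) -> merged; set of 5 now {1, 5}
Step 8: union(5, 6) -> merged; set of 5 now {1, 5, 6}
Step 9: find(7) -> no change; set of 7 is {3, 4, 7}
Step 10: find(4) -> no change; set of 4 is {3, 4, 7}
Step 11: find(1) -> no change; set of 1 is {1, 5, 6}
Step 12: find(1) -> no change; set of 1 is {1, 5, 6}
Step 13: find(3) -> no change; set of 3 is {3, 4, 7}
Step 14: find(2) -> no change; set of 2 is {2}
Set of 4: {3, 4, 7}; 7 is a member.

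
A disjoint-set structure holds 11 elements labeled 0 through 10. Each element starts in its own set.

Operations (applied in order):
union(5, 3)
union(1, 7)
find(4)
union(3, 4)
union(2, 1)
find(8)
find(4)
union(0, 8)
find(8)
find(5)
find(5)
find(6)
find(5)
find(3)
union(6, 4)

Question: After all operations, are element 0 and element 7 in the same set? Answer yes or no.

Answer: no

Derivation:
Step 1: union(5, 3) -> merged; set of 5 now {3, 5}
Step 2: union(1, 7) -> merged; set of 1 now {1, 7}
Step 3: find(4) -> no change; set of 4 is {4}
Step 4: union(3, 4) -> merged; set of 3 now {3, 4, 5}
Step 5: union(2, 1) -> merged; set of 2 now {1, 2, 7}
Step 6: find(8) -> no change; set of 8 is {8}
Step 7: find(4) -> no change; set of 4 is {3, 4, 5}
Step 8: union(0, 8) -> merged; set of 0 now {0, 8}
Step 9: find(8) -> no change; set of 8 is {0, 8}
Step 10: find(5) -> no change; set of 5 is {3, 4, 5}
Step 11: find(5) -> no change; set of 5 is {3, 4, 5}
Step 12: find(6) -> no change; set of 6 is {6}
Step 13: find(5) -> no change; set of 5 is {3, 4, 5}
Step 14: find(3) -> no change; set of 3 is {3, 4, 5}
Step 15: union(6, 4) -> merged; set of 6 now {3, 4, 5, 6}
Set of 0: {0, 8}; 7 is not a member.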